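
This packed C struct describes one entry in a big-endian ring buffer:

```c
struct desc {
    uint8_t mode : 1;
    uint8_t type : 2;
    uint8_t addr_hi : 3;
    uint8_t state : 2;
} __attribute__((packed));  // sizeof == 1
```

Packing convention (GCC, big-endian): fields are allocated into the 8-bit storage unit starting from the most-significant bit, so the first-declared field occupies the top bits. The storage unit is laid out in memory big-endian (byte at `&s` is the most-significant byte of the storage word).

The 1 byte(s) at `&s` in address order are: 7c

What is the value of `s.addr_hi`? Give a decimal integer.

7

[0]=0x7c (big-endian) → word 0x7c
mode:1 @ bit 7 → (0x7c>>7)&0x1 = 0x0
type:2 @ bit 5 → (0x7c>>5)&0x3 = 0x3
addr_hi:3 @ bit 2 → (0x7c>>2)&0x7 = 0x7  ←
state:2 @ bit 0 → (0x7c>>0)&0x3 = 0x0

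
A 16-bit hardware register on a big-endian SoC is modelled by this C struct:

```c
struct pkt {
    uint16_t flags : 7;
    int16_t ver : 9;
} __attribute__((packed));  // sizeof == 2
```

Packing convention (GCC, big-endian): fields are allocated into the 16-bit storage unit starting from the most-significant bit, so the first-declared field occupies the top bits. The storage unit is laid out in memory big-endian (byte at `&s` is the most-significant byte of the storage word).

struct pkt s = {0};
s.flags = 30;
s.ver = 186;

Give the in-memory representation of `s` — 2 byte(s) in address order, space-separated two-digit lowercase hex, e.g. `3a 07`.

3c ba

[9+:7] flags=30 & 0x7f = 0x1e; word=0x3c00
[0+:9] ver=186 & 0x1ff = 0xba; word=0x3cba
word = 0x3cba → big-endian bytes:
  [0]=0x3c  [1]=0xba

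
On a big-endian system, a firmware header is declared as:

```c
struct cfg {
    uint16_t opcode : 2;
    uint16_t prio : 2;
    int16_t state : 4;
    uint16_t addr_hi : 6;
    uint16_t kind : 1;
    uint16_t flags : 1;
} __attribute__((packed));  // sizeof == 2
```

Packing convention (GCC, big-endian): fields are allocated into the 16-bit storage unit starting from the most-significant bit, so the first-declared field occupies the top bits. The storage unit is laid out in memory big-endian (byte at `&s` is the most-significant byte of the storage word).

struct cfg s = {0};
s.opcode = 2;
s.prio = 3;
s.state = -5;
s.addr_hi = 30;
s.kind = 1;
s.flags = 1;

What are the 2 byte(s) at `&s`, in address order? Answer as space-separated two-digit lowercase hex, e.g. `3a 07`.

opcode (2b) val=2 bits=0x2 at bit 14: 0x8000
prio (2b) val=3 bits=0x3 at bit 12: 0xb000
state (4b) val=-5 bits=0xb at bit 8: 0xbb00
addr_hi (6b) val=30 bits=0x1e at bit 2: 0xbb78
kind (1b) val=1 bits=0x1 at bit 1: 0xbb7a
flags (1b) val=1 bits=0x1 at bit 0: 0xbb7b
word = 0xbb7b → big-endian bytes:
  [0]=0xbb  [1]=0x7b

bb 7b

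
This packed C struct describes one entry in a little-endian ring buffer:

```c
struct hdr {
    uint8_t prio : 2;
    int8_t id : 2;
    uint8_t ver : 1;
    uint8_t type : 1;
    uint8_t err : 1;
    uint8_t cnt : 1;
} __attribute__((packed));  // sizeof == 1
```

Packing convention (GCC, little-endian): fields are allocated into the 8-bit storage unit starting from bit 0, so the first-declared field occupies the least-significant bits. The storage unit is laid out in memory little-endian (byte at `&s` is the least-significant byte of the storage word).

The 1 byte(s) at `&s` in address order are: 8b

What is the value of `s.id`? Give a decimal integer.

-2

[0]=0x8b (little-endian) → word 0x8b
prio:2 @ bit 0 → (0x8b>>0)&0x3 = 0x3
id:2 @ bit 2 → (0x8b>>2)&0x3 = 0x2  ←
ver:1 @ bit 4 → (0x8b>>4)&0x1 = 0x0
type:1 @ bit 5 → (0x8b>>5)&0x1 = 0x0
err:1 @ bit 6 → (0x8b>>6)&0x1 = 0x0
cnt:1 @ bit 7 → (0x8b>>7)&0x1 = 0x1
id signed 2b, MSB=1: 2 - 4 = -2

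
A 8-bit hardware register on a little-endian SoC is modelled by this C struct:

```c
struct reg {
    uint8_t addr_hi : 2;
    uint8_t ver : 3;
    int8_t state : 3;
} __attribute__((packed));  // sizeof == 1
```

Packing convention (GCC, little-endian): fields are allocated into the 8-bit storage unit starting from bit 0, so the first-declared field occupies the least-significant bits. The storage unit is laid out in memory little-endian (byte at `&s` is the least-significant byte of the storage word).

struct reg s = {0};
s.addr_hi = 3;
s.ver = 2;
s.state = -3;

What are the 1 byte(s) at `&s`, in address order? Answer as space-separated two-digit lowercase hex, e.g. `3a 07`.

ab

[0+:2] addr_hi=3 & 0x3 = 0x3; word=0x03
[2+:3] ver=2 & 0x7 = 0x2; word=0x0b
[5+:3] state=-3 & 0x7 = 0x5; word=0xab
word = 0xab → little-endian bytes:
  [0]=0xab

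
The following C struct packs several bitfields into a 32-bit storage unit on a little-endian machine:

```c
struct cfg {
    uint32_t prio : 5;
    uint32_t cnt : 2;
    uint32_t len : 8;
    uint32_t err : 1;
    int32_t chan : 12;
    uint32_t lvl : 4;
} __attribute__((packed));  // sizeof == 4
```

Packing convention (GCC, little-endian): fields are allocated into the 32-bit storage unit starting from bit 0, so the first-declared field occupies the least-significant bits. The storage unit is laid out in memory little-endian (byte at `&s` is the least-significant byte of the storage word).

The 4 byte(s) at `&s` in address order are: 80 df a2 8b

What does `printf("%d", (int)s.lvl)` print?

[0]=0x80 [1]=0xdf [2]=0xa2 [3]=0x8b (little-endian) → word 0x8ba2df80
prio:5 @ bit 0 → (0x8ba2df80>>0)&0x1f = 0x0
cnt:2 @ bit 5 → (0x8ba2df80>>5)&0x3 = 0x0
len:8 @ bit 7 → (0x8ba2df80>>7)&0xff = 0xbf
err:1 @ bit 15 → (0x8ba2df80>>15)&0x1 = 0x1
chan:12 @ bit 16 → (0x8ba2df80>>16)&0xfff = 0xba2
lvl:4 @ bit 28 → (0x8ba2df80>>28)&0xf = 0x8  ←

8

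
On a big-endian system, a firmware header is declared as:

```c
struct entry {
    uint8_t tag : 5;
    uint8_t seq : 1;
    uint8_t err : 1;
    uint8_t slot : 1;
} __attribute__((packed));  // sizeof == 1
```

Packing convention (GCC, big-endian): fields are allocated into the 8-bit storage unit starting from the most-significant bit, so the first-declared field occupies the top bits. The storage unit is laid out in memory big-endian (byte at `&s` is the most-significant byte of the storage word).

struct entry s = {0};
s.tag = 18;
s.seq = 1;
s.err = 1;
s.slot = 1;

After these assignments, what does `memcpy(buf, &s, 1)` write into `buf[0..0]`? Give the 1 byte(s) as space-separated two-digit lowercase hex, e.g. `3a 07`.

tag (5b) val=18 bits=0x12 at bit 3: 0x90
seq (1b) val=1 bits=0x1 at bit 2: 0x94
err (1b) val=1 bits=0x1 at bit 1: 0x96
slot (1b) val=1 bits=0x1 at bit 0: 0x97
word = 0x97 → big-endian bytes:
  [0]=0x97

97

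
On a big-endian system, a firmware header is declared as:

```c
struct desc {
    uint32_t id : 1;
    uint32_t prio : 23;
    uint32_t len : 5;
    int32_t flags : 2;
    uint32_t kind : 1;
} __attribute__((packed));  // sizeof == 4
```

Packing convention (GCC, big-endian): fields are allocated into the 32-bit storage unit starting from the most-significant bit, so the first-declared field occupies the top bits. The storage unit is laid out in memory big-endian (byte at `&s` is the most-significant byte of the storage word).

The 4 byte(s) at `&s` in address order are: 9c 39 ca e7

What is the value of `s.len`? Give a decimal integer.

[0]=0x9c [1]=0x39 [2]=0xca [3]=0xe7 (big-endian) → word 0x9c39cae7
id [31+:1] = (word>>31) & 0x1 = 1
prio [8+:23] = (word>>8) & 0x7fffff = 1849802
len [3+:5] = (word>>3) & 0x1f = 28  ←
flags [1+:2] = (word>>1) & 0x3 = 3
kind [0+:1] = (word>>0) & 0x1 = 1

28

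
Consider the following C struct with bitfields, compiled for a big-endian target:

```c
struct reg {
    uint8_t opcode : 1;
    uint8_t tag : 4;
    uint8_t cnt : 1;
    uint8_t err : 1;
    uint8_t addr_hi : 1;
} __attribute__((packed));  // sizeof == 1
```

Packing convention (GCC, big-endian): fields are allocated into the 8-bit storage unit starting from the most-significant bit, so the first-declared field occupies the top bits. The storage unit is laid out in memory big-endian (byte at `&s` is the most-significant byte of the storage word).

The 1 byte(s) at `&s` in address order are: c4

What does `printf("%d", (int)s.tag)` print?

[0]=0xc4 (big-endian) → word 0xc4
opcode [7+:1] = (word>>7) & 0x1 = 1
tag [3+:4] = (word>>3) & 0xf = 8  ←
cnt [2+:1] = (word>>2) & 0x1 = 1
err [1+:1] = (word>>1) & 0x1 = 0
addr_hi [0+:1] = (word>>0) & 0x1 = 0

8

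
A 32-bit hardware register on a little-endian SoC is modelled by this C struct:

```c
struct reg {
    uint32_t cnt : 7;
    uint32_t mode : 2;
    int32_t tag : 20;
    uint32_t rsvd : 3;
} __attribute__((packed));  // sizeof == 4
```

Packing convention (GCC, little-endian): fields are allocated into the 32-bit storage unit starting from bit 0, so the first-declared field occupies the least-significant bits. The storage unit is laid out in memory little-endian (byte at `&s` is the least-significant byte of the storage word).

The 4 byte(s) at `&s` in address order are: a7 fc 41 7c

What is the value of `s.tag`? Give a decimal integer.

-122626

[0]=0xa7 [1]=0xfc [2]=0x41 [3]=0x7c (little-endian) → word 0x7c41fca7
cnt:7 @ bit 0 → (0x7c41fca7>>0)&0x7f = 0x27
mode:2 @ bit 7 → (0x7c41fca7>>7)&0x3 = 0x1
tag:20 @ bit 9 → (0x7c41fca7>>9)&0xfffff = 0xe20fe  ←
rsvd:3 @ bit 29 → (0x7c41fca7>>29)&0x7 = 0x3
tag signed 20b, MSB=1: 925950 - 1048576 = -122626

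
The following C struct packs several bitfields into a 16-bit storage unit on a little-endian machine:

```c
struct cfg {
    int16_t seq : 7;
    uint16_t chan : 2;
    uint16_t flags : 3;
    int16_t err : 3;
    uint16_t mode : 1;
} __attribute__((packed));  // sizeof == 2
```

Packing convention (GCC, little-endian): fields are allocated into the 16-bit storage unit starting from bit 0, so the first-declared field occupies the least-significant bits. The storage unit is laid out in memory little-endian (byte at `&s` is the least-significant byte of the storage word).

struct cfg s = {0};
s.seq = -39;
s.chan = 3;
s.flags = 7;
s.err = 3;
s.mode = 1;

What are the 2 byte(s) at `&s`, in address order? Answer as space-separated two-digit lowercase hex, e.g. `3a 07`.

d9 bf

seq (7b) val=-39 bits=0x59 at bit 0: 0x0059
chan (2b) val=3 bits=0x3 at bit 7: 0x01d9
flags (3b) val=7 bits=0x7 at bit 9: 0x0fd9
err (3b) val=3 bits=0x3 at bit 12: 0x3fd9
mode (1b) val=1 bits=0x1 at bit 15: 0xbfd9
word = 0xbfd9 → little-endian bytes:
  [0]=0xd9  [1]=0xbf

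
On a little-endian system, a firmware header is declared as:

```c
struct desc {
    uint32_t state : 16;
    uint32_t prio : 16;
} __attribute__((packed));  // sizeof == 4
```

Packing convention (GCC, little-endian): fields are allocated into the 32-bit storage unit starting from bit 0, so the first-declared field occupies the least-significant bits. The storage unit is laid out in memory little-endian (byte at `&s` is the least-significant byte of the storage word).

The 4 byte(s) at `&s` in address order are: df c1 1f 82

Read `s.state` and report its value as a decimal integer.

[0]=0xdf [1]=0xc1 [2]=0x1f [3]=0x82 (little-endian) → word 0x821fc1df
state:16 @ bit 0 → (0x821fc1df>>0)&0xffff = 0xc1df  ←
prio:16 @ bit 16 → (0x821fc1df>>16)&0xffff = 0x821f

49631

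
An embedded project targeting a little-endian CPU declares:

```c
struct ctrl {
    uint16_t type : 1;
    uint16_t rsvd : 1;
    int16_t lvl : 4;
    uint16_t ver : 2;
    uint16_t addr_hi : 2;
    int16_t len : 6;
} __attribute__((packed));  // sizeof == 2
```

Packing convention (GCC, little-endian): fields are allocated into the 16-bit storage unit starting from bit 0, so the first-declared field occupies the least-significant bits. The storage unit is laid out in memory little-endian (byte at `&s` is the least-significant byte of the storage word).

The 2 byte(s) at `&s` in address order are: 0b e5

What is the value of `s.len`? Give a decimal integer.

[0]=0x0b [1]=0xe5 (little-endian) → word 0xe50b
type:1 @ bit 0 → (0xe50b>>0)&0x1 = 0x1
rsvd:1 @ bit 1 → (0xe50b>>1)&0x1 = 0x1
lvl:4 @ bit 2 → (0xe50b>>2)&0xf = 0x2
ver:2 @ bit 6 → (0xe50b>>6)&0x3 = 0x0
addr_hi:2 @ bit 8 → (0xe50b>>8)&0x3 = 0x1
len:6 @ bit 10 → (0xe50b>>10)&0x3f = 0x39  ←
len signed 6b, MSB=1: 57 - 64 = -7

-7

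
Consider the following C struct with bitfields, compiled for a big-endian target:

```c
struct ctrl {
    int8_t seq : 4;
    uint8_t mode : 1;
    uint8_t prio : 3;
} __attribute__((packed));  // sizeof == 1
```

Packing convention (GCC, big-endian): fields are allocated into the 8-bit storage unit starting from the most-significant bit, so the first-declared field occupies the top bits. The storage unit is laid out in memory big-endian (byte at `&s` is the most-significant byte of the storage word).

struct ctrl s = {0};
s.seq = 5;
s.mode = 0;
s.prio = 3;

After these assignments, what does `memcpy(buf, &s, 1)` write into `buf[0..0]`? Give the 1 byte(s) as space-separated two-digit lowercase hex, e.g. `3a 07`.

53

[4+:4] seq=5 & 0xf = 0x5; word=0x50
[3+:1] mode=0 & 0x1 = 0x0; word=0x50
[0+:3] prio=3 & 0x7 = 0x3; word=0x53
word = 0x53 → big-endian bytes:
  [0]=0x53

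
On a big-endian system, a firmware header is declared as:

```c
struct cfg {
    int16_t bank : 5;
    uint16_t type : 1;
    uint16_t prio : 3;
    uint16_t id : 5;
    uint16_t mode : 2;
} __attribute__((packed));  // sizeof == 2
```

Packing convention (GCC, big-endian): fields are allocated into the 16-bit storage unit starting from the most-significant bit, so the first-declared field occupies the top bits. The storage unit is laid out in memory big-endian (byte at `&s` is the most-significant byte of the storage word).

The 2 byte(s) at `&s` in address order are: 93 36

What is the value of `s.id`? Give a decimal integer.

13

[0]=0x93 [1]=0x36 (big-endian) → word 0x9336
bank [11+:5] = (word>>11) & 0x1f = 18
type [10+:1] = (word>>10) & 0x1 = 0
prio [7+:3] = (word>>7) & 0x7 = 6
id [2+:5] = (word>>2) & 0x1f = 13  ←
mode [0+:2] = (word>>0) & 0x3 = 2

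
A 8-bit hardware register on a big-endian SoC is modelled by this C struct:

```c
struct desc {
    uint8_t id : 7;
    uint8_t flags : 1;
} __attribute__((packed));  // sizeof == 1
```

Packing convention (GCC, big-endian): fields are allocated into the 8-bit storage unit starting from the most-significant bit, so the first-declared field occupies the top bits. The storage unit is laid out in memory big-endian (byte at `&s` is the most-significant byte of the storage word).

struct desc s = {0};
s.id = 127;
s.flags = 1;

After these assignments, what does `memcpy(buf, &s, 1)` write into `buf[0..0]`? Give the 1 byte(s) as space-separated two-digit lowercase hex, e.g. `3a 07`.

ff

[1+:7] id=127 & 0x7f = 0x7f; word=0xfe
[0+:1] flags=1 & 0x1 = 0x1; word=0xff
word = 0xff → big-endian bytes:
  [0]=0xff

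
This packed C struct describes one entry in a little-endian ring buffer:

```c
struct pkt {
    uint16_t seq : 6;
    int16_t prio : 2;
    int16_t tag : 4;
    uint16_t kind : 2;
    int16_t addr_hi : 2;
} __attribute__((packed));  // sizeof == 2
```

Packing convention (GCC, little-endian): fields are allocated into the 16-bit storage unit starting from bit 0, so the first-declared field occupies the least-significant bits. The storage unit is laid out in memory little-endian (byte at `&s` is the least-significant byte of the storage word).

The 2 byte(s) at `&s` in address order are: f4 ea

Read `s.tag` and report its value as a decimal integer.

[0]=0xf4 [1]=0xea (little-endian) → word 0xeaf4
seq:6 @ bit 0 → (0xeaf4>>0)&0x3f = 0x34
prio:2 @ bit 6 → (0xeaf4>>6)&0x3 = 0x3
tag:4 @ bit 8 → (0xeaf4>>8)&0xf = 0xa  ←
kind:2 @ bit 12 → (0xeaf4>>12)&0x3 = 0x2
addr_hi:2 @ bit 14 → (0xeaf4>>14)&0x3 = 0x3
tag signed 4b, MSB=1: 10 - 16 = -6

-6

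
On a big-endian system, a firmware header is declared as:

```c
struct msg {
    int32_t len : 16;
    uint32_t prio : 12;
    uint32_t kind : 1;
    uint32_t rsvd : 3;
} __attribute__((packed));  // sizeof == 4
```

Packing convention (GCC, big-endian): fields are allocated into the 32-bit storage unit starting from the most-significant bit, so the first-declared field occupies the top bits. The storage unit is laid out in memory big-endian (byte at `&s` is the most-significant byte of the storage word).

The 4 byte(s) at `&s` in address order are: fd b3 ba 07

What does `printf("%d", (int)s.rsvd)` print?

7

[0]=0xfd [1]=0xb3 [2]=0xba [3]=0x07 (big-endian) → word 0xfdb3ba07
len:16 @ bit 16 → (0xfdb3ba07>>16)&0xffff = 0xfdb3
prio:12 @ bit 4 → (0xfdb3ba07>>4)&0xfff = 0xba0
kind:1 @ bit 3 → (0xfdb3ba07>>3)&0x1 = 0x0
rsvd:3 @ bit 0 → (0xfdb3ba07>>0)&0x7 = 0x7  ←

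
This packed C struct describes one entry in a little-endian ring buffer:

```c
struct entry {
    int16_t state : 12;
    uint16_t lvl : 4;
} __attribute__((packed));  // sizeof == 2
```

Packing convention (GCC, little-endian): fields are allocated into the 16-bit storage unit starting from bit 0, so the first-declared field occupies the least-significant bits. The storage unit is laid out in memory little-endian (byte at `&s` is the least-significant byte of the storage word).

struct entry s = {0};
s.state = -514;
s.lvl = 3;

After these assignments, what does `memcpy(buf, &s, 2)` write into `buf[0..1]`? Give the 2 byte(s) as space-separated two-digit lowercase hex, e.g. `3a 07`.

fe 3d

state (12b) val=-514 bits=0xdfe at bit 0: 0x0dfe
lvl (4b) val=3 bits=0x3 at bit 12: 0x3dfe
word = 0x3dfe → little-endian bytes:
  [0]=0xfe  [1]=0x3d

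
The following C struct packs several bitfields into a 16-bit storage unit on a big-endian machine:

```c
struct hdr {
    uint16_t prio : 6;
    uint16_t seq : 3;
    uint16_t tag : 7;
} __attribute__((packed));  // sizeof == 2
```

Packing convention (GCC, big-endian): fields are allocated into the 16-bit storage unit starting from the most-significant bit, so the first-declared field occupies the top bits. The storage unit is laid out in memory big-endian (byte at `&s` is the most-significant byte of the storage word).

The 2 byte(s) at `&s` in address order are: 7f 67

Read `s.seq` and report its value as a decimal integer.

6

[0]=0x7f [1]=0x67 (big-endian) → word 0x7f67
prio:6 @ bit 10 → (0x7f67>>10)&0x3f = 0x1f
seq:3 @ bit 7 → (0x7f67>>7)&0x7 = 0x6  ←
tag:7 @ bit 0 → (0x7f67>>0)&0x7f = 0x67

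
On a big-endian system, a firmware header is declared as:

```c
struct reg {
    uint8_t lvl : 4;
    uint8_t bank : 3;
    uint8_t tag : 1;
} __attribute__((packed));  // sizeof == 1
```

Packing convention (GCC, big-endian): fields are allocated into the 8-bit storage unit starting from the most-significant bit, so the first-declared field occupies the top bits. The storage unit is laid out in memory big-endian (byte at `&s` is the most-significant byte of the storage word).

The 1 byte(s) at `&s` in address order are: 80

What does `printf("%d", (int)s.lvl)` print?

[0]=0x80 (big-endian) → word 0x80
lvl:4 @ bit 4 → (0x80>>4)&0xf = 0x8  ←
bank:3 @ bit 1 → (0x80>>1)&0x7 = 0x0
tag:1 @ bit 0 → (0x80>>0)&0x1 = 0x0

8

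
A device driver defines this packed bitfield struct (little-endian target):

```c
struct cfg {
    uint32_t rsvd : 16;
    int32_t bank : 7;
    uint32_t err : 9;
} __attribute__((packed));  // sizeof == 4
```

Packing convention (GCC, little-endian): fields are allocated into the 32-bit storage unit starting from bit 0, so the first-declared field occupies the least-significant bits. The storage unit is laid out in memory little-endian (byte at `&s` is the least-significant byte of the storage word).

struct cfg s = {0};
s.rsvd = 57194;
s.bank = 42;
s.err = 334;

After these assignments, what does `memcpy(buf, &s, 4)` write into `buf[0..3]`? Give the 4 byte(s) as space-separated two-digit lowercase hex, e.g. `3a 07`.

rsvd (16b) val=57194 bits=0xdf6a at bit 0: 0x0000df6a
bank (7b) val=42 bits=0x2a at bit 16: 0x002adf6a
err (9b) val=334 bits=0x14e at bit 23: 0xa72adf6a
word = 0xa72adf6a → little-endian bytes:
  [0]=0x6a  [1]=0xdf  [2]=0x2a  [3]=0xa7

6a df 2a a7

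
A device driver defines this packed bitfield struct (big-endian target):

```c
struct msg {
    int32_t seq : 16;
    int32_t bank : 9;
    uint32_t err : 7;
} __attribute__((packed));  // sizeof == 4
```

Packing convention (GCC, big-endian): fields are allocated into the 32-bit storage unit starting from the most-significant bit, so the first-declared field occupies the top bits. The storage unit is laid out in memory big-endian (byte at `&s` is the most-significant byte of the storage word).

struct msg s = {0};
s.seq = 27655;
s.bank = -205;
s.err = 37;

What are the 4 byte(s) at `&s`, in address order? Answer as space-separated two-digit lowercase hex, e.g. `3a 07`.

6c 07 99 a5

[16+:16] seq=27655 & 0xffff = 0x6c07; word=0x6c070000
[7+:9] bank=-205 & 0x1ff = 0x133; word=0x6c079980
[0+:7] err=37 & 0x7f = 0x25; word=0x6c0799a5
word = 0x6c0799a5 → big-endian bytes:
  [0]=0x6c  [1]=0x07  [2]=0x99  [3]=0xa5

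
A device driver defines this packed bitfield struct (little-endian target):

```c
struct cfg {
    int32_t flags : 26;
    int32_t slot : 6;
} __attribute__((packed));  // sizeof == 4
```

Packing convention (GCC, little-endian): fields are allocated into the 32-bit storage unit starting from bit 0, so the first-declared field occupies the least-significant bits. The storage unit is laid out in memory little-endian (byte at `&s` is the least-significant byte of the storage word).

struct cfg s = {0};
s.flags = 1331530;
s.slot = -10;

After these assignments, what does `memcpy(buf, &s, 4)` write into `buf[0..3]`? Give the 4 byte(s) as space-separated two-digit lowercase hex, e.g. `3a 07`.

4a 51 14 d8

flags:26 = 1331530 → 0x14514a << 0 → word 0x0014514a
slot:6 = -10 → 0x36 << 26 → word 0xd814514a
word = 0xd814514a → little-endian bytes:
  [0]=0x4a  [1]=0x51  [2]=0x14  [3]=0xd8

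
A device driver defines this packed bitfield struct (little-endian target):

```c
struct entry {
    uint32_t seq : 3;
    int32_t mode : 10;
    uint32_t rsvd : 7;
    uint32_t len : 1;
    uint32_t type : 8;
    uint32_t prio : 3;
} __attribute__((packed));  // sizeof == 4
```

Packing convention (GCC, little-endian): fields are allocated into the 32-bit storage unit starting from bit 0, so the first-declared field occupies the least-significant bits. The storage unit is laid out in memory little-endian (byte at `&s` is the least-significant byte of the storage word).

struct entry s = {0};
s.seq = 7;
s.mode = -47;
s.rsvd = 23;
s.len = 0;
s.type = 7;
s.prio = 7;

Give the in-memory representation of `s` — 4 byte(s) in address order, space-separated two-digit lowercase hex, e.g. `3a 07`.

seq:3 = 7 → 0x7 << 0 → word 0x00000007
mode:10 = -47 → 0x3d1 << 3 → word 0x00001e8f
rsvd:7 = 23 → 0x17 << 13 → word 0x0002fe8f
len:1 = 0 → 0x0 << 20 → word 0x0002fe8f
type:8 = 7 → 0x7 << 21 → word 0x00e2fe8f
prio:3 = 7 → 0x7 << 29 → word 0xe0e2fe8f
word = 0xe0e2fe8f → little-endian bytes:
  [0]=0x8f  [1]=0xfe  [2]=0xe2  [3]=0xe0

8f fe e2 e0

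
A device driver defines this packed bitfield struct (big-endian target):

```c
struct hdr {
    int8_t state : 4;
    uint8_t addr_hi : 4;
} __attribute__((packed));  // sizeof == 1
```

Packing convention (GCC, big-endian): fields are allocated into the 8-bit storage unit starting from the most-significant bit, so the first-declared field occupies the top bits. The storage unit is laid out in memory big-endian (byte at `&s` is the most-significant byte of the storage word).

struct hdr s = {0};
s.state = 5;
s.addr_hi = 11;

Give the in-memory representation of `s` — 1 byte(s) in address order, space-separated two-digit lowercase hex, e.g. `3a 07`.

[4+:4] state=5 & 0xf = 0x5; word=0x50
[0+:4] addr_hi=11 & 0xf = 0xb; word=0x5b
word = 0x5b → big-endian bytes:
  [0]=0x5b

5b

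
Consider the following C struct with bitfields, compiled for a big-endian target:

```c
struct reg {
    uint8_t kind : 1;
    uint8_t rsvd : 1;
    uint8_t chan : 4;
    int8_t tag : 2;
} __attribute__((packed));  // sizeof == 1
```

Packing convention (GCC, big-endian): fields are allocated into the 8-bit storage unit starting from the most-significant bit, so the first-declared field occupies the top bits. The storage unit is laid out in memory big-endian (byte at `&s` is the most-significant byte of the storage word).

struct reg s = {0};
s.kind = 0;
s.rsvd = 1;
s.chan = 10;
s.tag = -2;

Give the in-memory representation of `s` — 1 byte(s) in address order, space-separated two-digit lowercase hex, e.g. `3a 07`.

6a

kind (1b) val=0 bits=0x0 at bit 7: 0x00
rsvd (1b) val=1 bits=0x1 at bit 6: 0x40
chan (4b) val=10 bits=0xa at bit 2: 0x68
tag (2b) val=-2 bits=0x2 at bit 0: 0x6a
word = 0x6a → big-endian bytes:
  [0]=0x6a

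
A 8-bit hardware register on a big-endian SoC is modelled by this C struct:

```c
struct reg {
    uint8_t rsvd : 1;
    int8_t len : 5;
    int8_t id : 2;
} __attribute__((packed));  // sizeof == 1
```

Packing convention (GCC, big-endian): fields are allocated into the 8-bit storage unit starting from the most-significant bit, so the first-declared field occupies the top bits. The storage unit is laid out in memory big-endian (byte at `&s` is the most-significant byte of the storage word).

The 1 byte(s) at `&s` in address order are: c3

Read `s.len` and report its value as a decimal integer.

-16

[0]=0xc3 (big-endian) → word 0xc3
rsvd [7+:1] = (word>>7) & 0x1 = 1
len [2+:5] = (word>>2) & 0x1f = 16  ←
id [0+:2] = (word>>0) & 0x3 = 3
len signed 5b, MSB=1: 16 - 32 = -16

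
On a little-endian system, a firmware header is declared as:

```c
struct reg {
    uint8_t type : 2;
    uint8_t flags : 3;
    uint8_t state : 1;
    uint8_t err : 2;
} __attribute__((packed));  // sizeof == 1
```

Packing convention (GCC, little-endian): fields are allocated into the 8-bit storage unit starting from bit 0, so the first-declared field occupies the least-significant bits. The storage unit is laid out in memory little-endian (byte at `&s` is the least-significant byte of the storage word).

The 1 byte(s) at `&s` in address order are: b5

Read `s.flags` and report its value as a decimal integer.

5

[0]=0xb5 (little-endian) → word 0xb5
type [0+:2] = (word>>0) & 0x3 = 1
flags [2+:3] = (word>>2) & 0x7 = 5  ←
state [5+:1] = (word>>5) & 0x1 = 1
err [6+:2] = (word>>6) & 0x3 = 2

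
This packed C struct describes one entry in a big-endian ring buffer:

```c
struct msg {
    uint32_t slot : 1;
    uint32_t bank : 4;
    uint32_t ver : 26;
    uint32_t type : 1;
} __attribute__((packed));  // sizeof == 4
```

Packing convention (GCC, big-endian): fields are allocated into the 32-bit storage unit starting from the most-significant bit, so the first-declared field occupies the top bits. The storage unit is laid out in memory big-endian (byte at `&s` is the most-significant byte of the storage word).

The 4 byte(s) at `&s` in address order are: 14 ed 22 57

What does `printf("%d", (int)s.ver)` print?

[0]=0x14 [1]=0xed [2]=0x22 [3]=0x57 (big-endian) → word 0x14ed2257
slot [31+:1] = (word>>31) & 0x1 = 0
bank [27+:4] = (word>>27) & 0xf = 2
ver [1+:26] = (word>>1) & 0x3ffffff = 41324843  ←
type [0+:1] = (word>>0) & 0x1 = 1

41324843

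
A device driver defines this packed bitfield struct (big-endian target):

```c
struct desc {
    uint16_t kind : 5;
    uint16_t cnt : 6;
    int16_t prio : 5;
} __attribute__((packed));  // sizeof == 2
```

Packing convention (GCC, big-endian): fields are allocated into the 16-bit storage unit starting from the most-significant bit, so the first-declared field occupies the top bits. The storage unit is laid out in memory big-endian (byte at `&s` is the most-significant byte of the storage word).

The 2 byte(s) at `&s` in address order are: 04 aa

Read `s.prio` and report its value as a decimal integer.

10

[0]=0x04 [1]=0xaa (big-endian) → word 0x04aa
kind [11+:5] = (word>>11) & 0x1f = 0
cnt [5+:6] = (word>>5) & 0x3f = 37
prio [0+:5] = (word>>0) & 0x1f = 10  ←
prio signed 5b, MSB=0: value = 10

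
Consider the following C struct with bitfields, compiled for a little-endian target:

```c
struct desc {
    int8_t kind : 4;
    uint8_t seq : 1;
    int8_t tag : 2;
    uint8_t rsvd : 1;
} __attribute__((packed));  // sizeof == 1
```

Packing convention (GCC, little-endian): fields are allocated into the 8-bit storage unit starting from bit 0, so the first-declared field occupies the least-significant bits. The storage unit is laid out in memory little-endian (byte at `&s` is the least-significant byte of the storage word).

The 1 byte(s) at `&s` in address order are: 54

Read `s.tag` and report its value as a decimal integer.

-2

[0]=0x54 (little-endian) → word 0x54
kind:4 @ bit 0 → (0x54>>0)&0xf = 0x4
seq:1 @ bit 4 → (0x54>>4)&0x1 = 0x1
tag:2 @ bit 5 → (0x54>>5)&0x3 = 0x2  ←
rsvd:1 @ bit 7 → (0x54>>7)&0x1 = 0x0
tag signed 2b, MSB=1: 2 - 4 = -2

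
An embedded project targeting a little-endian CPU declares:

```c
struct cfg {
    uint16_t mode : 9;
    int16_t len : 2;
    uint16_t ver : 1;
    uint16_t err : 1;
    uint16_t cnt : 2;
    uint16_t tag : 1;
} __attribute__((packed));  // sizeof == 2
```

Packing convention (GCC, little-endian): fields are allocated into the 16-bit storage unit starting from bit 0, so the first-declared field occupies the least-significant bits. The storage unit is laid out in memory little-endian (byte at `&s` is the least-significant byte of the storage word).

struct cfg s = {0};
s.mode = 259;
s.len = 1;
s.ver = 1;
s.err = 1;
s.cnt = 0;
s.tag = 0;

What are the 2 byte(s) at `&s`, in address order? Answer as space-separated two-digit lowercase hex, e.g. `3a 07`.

mode:9 = 259 → 0x103 << 0 → word 0x0103
len:2 = 1 → 0x1 << 9 → word 0x0303
ver:1 = 1 → 0x1 << 11 → word 0x0b03
err:1 = 1 → 0x1 << 12 → word 0x1b03
cnt:2 = 0 → 0x0 << 13 → word 0x1b03
tag:1 = 0 → 0x0 << 15 → word 0x1b03
word = 0x1b03 → little-endian bytes:
  [0]=0x03  [1]=0x1b

03 1b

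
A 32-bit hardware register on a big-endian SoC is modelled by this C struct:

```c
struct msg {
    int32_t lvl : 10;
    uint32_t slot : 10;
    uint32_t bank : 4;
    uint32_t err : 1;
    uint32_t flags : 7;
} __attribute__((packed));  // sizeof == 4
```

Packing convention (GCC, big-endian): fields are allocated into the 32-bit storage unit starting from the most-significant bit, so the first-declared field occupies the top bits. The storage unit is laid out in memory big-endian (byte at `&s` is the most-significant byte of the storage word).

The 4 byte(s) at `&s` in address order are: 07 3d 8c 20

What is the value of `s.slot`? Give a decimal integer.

[0]=0x07 [1]=0x3d [2]=0x8c [3]=0x20 (big-endian) → word 0x073d8c20
lvl:10 @ bit 22 → (0x073d8c20>>22)&0x3ff = 0x1c
slot:10 @ bit 12 → (0x073d8c20>>12)&0x3ff = 0x3d8  ←
bank:4 @ bit 8 → (0x073d8c20>>8)&0xf = 0xc
err:1 @ bit 7 → (0x073d8c20>>7)&0x1 = 0x0
flags:7 @ bit 0 → (0x073d8c20>>0)&0x7f = 0x20

984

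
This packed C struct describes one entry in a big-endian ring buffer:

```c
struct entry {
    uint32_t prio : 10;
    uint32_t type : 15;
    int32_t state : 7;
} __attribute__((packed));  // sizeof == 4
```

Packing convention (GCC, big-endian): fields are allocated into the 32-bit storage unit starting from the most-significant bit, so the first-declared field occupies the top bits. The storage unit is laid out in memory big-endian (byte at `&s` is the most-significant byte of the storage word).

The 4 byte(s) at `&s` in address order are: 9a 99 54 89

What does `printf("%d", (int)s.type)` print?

[0]=0x9a [1]=0x99 [2]=0x54 [3]=0x89 (big-endian) → word 0x9a995489
prio [22+:10] = (word>>22) & 0x3ff = 618
type [7+:15] = (word>>7) & 0x7fff = 12969  ←
state [0+:7] = (word>>0) & 0x7f = 9

12969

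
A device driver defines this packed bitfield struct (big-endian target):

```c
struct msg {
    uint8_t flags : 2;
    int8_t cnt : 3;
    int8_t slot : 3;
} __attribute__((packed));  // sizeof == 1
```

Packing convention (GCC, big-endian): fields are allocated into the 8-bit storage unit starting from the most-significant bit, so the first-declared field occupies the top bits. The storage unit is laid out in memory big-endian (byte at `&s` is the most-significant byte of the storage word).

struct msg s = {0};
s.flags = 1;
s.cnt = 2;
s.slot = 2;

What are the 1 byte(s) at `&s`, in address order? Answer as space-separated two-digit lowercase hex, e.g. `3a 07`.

52

[6+:2] flags=1 & 0x3 = 0x1; word=0x40
[3+:3] cnt=2 & 0x7 = 0x2; word=0x50
[0+:3] slot=2 & 0x7 = 0x2; word=0x52
word = 0x52 → big-endian bytes:
  [0]=0x52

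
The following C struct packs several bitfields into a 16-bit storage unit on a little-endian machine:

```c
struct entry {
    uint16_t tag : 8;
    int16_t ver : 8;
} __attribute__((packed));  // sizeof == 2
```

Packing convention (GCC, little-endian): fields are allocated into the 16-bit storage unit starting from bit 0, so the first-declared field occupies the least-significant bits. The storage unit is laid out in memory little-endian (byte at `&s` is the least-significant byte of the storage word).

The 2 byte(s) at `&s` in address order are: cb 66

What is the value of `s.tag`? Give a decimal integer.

203

[0]=0xcb [1]=0x66 (little-endian) → word 0x66cb
tag [0+:8] = (word>>0) & 0xff = 203  ←
ver [8+:8] = (word>>8) & 0xff = 102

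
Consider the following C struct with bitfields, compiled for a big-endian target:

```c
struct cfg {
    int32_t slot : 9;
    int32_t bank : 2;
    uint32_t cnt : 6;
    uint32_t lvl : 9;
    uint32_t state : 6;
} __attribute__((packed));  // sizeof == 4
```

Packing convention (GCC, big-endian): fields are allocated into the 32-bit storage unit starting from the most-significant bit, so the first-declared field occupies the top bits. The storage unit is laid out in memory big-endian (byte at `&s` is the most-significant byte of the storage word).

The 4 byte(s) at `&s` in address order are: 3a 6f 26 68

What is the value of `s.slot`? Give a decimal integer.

116

[0]=0x3a [1]=0x6f [2]=0x26 [3]=0x68 (big-endian) → word 0x3a6f2668
slot [23+:9] = (word>>23) & 0x1ff = 116  ←
bank [21+:2] = (word>>21) & 0x3 = 3
cnt [15+:6] = (word>>15) & 0x3f = 30
lvl [6+:9] = (word>>6) & 0x1ff = 153
state [0+:6] = (word>>0) & 0x3f = 40
slot signed 9b, MSB=0: value = 116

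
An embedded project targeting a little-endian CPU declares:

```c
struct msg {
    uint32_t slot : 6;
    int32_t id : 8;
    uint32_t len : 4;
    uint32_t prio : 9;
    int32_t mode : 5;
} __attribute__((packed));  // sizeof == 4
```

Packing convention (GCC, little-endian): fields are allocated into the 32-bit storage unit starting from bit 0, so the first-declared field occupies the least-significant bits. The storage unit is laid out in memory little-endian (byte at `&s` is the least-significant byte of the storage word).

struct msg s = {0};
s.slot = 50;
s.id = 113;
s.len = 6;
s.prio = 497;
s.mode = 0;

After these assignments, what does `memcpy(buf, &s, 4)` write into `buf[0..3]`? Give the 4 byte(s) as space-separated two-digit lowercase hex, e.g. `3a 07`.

72 9c c5 07

[0+:6] slot=50 & 0x3f = 0x32; word=0x00000032
[6+:8] id=113 & 0xff = 0x71; word=0x00001c72
[14+:4] len=6 & 0xf = 0x6; word=0x00019c72
[18+:9] prio=497 & 0x1ff = 0x1f1; word=0x07c59c72
[27+:5] mode=0 & 0x1f = 0x0; word=0x07c59c72
word = 0x07c59c72 → little-endian bytes:
  [0]=0x72  [1]=0x9c  [2]=0xc5  [3]=0x07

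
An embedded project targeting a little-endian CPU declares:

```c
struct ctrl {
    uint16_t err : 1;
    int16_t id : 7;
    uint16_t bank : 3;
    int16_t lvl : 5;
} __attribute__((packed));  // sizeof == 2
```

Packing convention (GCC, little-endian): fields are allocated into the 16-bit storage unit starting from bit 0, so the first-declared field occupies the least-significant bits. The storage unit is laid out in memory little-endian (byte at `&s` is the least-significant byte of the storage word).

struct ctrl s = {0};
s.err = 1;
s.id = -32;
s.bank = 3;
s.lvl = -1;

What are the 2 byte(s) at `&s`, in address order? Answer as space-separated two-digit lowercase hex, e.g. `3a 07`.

err (1b) val=1 bits=0x1 at bit 0: 0x0001
id (7b) val=-32 bits=0x60 at bit 1: 0x00c1
bank (3b) val=3 bits=0x3 at bit 8: 0x03c1
lvl (5b) val=-1 bits=0x1f at bit 11: 0xfbc1
word = 0xfbc1 → little-endian bytes:
  [0]=0xc1  [1]=0xfb

c1 fb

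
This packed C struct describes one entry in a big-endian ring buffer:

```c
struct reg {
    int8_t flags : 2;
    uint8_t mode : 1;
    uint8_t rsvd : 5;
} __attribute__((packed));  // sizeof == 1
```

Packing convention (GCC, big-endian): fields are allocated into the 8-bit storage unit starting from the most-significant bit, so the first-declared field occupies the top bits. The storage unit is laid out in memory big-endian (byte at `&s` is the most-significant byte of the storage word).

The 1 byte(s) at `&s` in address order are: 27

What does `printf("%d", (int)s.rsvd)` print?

[0]=0x27 (big-endian) → word 0x27
flags:2 @ bit 6 → (0x27>>6)&0x3 = 0x0
mode:1 @ bit 5 → (0x27>>5)&0x1 = 0x1
rsvd:5 @ bit 0 → (0x27>>0)&0x1f = 0x7  ←

7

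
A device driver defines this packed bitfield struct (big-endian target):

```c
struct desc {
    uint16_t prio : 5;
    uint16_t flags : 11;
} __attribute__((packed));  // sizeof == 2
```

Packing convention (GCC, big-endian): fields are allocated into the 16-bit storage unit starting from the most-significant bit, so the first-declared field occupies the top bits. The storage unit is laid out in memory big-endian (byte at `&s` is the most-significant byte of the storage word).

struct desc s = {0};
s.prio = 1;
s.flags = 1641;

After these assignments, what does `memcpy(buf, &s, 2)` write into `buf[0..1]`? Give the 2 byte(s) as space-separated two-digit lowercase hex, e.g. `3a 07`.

0e 69

[11+:5] prio=1 & 0x1f = 0x1; word=0x0800
[0+:11] flags=1641 & 0x7ff = 0x669; word=0x0e69
word = 0x0e69 → big-endian bytes:
  [0]=0x0e  [1]=0x69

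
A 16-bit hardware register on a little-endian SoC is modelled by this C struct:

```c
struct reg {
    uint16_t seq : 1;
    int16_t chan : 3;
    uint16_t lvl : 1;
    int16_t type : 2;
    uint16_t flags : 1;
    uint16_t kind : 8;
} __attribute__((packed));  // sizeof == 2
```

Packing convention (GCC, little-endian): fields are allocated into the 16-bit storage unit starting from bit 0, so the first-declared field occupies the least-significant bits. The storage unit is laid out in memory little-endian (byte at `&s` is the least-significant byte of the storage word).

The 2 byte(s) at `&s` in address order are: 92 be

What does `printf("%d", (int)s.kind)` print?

[0]=0x92 [1]=0xbe (little-endian) → word 0xbe92
seq [0+:1] = (word>>0) & 0x1 = 0
chan [1+:3] = (word>>1) & 0x7 = 1
lvl [4+:1] = (word>>4) & 0x1 = 1
type [5+:2] = (word>>5) & 0x3 = 0
flags [7+:1] = (word>>7) & 0x1 = 1
kind [8+:8] = (word>>8) & 0xff = 190  ←

190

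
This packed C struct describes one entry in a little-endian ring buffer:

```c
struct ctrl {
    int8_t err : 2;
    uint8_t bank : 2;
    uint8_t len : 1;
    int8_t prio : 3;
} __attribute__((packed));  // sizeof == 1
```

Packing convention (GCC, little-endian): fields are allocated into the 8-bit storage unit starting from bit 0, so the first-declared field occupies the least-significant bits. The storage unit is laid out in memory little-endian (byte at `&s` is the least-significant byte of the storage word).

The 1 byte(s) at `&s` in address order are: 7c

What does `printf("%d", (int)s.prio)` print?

3

[0]=0x7c (little-endian) → word 0x7c
err:2 @ bit 0 → (0x7c>>0)&0x3 = 0x0
bank:2 @ bit 2 → (0x7c>>2)&0x3 = 0x3
len:1 @ bit 4 → (0x7c>>4)&0x1 = 0x1
prio:3 @ bit 5 → (0x7c>>5)&0x7 = 0x3  ←
prio signed 3b, MSB=0: value = 3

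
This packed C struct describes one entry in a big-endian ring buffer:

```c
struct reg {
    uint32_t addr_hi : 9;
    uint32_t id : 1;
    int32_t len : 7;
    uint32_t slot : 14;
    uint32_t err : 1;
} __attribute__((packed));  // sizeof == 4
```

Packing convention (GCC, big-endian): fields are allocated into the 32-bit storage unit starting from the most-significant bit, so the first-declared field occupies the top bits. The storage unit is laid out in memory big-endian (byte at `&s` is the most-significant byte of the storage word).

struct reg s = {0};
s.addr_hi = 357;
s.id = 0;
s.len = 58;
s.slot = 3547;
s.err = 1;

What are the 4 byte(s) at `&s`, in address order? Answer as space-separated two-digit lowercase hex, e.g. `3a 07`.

b2 9d 1b b7

addr_hi (9b) val=357 bits=0x165 at bit 23: 0xb2800000
id (1b) val=0 bits=0x0 at bit 22: 0xb2800000
len (7b) val=58 bits=0x3a at bit 15: 0xb29d0000
slot (14b) val=3547 bits=0xddb at bit 1: 0xb29d1bb6
err (1b) val=1 bits=0x1 at bit 0: 0xb29d1bb7
word = 0xb29d1bb7 → big-endian bytes:
  [0]=0xb2  [1]=0x9d  [2]=0x1b  [3]=0xb7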